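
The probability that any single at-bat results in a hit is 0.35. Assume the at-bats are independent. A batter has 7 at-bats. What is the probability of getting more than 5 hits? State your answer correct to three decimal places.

0.009

X ~ Binomial(7, 0.35); P(X ≥ 6) = Σ C(7,k) p^k (1−p)^(7−k) over k:
  k=6: C(7,6)·0.35^6·0.65^1 = 0.00836
  k=7: C(7,7)·0.35^7·0.65^0 = 0.00064
Total = 0.00901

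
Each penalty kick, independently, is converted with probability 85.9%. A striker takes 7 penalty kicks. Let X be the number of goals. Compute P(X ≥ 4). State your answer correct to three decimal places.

X ~ Binomial(7, 0.859); P(X ≥ 4) = Σ C(7,k) p^k (1−p)^(7−k) over k:
  k=4: C(7,4)·0.859^4·0.141^3 = 0.05342
  k=5: C(7,5)·0.859^5·0.141^2 = 0.19526
  k=6: C(7,6)·0.859^6·0.141^1 = 0.39653
  k=7: C(7,7)·0.859^7·0.141^0 = 0.34511
Total = 0.99032

0.990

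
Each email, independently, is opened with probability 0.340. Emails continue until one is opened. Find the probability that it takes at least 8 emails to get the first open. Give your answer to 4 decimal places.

0.0546

Y = number of emails to the first success; geometric, p = 0.34.
P(Y > 7) = P(first 7 all fail) = (1−p)^7 = 0.054552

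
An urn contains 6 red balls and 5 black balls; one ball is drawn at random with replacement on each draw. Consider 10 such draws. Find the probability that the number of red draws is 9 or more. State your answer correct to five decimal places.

X ~ Binomial(10, 0.545455); P(X ≥ 9) = Σ C(10,k) p^k (1−p)^(10−k) over k:
  k=9: C(10,9)·0.545455^9·0.454545^1 = 0.0194269
  k=10: C(10,10)·0.545455^10·0.454545^0 = 0.0023312
Total = 0.0217582

0.02176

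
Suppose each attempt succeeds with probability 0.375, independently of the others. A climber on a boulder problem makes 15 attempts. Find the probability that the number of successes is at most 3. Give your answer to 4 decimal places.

X ~ Binomial(15, 0.375); P(X ≤ 3) = Σ C(15,k) p^k (1−p)^(15−k) over k:
  k=0: C(15,0)·0.375^0·0.625^15 = 0.000867
  k=1: C(15,1)·0.375^1·0.625^14 = 0.007806
  k=2: C(15,2)·0.375^2·0.625^13 = 0.032786
  k=3: C(15,3)·0.375^3·0.625^12 = 0.085244
Total = 0.126704

0.1267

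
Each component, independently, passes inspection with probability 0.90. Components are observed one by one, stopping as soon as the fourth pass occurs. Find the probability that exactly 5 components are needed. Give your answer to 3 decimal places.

0.262

Y = trial on which the fourth success occurs; negative binomial, r=4, p=0.90.
P(Y=5) = C(4,3) · p^4 · (1−p)^1
= 4 · 0.6561 · 0.1 = 0.26244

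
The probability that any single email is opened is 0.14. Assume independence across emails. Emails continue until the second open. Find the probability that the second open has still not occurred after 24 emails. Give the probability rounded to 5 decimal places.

Needing more than 24 emails ⇔ fewer than 2 successes in the first 24. With X ~ Binomial(24, 0.14), P(Y > 24) = P(X ≤ 1).
  k=0: C(24,0)·0.14^0·0.86^24 = 0.0267894
  k=1: C(24,1)·0.14^1·0.86^23 = 0.1046655
P(X ≤ 1) = 0.1314549

0.13145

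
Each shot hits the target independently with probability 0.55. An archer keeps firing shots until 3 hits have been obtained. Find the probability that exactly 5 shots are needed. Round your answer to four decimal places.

Y = trial on which the third success occurs; negative binomial, r=3, p=0.55.
P(Y=5) = C(4,2) · p^3 · (1−p)^2
= 6 · 0.16637 · 0.2025 = 0.202146

0.2021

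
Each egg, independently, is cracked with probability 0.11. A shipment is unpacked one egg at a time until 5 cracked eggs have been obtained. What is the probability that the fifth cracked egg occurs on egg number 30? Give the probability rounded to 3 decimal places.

0.021

Y = trial on which the fifth success occurs; negative binomial, r=5, p=0.11.
P(Y=30) = C(29,4) · p^5 · (1−p)^25
= 23751 · 1.6105e-05 · 0.054294 = 0.02077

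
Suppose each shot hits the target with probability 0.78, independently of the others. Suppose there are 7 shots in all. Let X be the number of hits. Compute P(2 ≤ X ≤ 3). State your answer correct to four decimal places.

X ~ Binomial(7, 0.78); P(2 ≤ X ≤ 3) = Σ C(7,k) p^k (1−p)^(7−k) over k:
  k=2: C(7,2)·0.78^2·0.22^5 = 0.006584
  k=3: C(7,3)·0.78^3·0.22^4 = 0.038908
Total = 0.045493

0.0455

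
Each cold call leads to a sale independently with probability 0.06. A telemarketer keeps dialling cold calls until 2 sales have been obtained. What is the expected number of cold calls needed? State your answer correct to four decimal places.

Y = total cold calls until the second success; negative binomial with r=2, p=0.06.
E[Y] = r / p = 2 / 0.06 = 33.333333

33.3333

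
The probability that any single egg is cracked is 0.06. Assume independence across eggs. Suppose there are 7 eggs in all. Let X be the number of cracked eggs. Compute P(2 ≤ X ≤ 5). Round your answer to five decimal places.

0.06178

X ~ Binomial(7, 0.06); P(2 ≤ X ≤ 5) = Σ C(7,k) p^k (1−p)^(7−k) over k:
  k=2: C(7,2)·0.06^2·0.94^5 = 0.0554831
  k=3: C(7,3)·0.06^3·0.94^4 = 0.0059025
  k=4: C(7,4)·0.06^4·0.94^3 = 0.0003768
  k=5: C(7,5)·0.06^5·0.94^2 = 0.0000144
Total = 0.0617768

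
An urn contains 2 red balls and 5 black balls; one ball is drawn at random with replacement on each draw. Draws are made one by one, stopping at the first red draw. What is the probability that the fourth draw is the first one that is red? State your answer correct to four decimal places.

Geometric (trials to first success), p = 0.285714.
P(Y = 4) = (1−p)^3 · p = 0.36443 · 0.285714 = 0.104123

0.1041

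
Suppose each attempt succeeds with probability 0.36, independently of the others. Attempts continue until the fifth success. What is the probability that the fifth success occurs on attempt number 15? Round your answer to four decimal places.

0.0698

Y = trial on which the fifth success occurs; negative binomial, r=5, p=0.36.
P(Y=15) = C(14,4) · p^5 · (1−p)^10
= 1001 · 0.0060466 · 0.011529 = 0.069782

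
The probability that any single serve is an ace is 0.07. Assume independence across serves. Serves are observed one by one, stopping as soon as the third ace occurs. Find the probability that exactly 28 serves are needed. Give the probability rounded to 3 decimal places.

0.020

Y = trial on which the third success occurs; negative binomial, r=3, p=0.07.
P(Y=28) = C(27,2) · p^3 · (1−p)^25
= 351 · 0.000343 · 0.16296 = 0.01962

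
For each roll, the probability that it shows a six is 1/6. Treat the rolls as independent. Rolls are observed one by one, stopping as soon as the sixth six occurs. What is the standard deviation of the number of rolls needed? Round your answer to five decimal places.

Y = total rolls until the sixth success; negative binomial with r=6, p=0.166667.
SD(Y) = √[r(1−p)/p²] = √(180.0000000) = 13.4164079

13.41641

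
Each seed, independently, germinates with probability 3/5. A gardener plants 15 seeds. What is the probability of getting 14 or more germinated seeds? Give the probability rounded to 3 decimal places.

0.005

X ~ Binomial(15, 0.60); P(X ≥ 14) = Σ C(15,k) p^k (1−p)^(15−k) over k:
  k=14: C(15,14)·0.60^14·0.40^1 = 0.00470
  k=15: C(15,15)·0.60^15·0.40^0 = 0.00047
Total = 0.00517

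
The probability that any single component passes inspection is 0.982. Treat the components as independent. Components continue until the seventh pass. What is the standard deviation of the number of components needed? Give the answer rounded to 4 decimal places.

Y = total components until the seventh success; negative binomial with r=7, p=0.982.
SD(Y) = √[r(1−p)/p²] = √(0.130661) = 0.361471

0.3615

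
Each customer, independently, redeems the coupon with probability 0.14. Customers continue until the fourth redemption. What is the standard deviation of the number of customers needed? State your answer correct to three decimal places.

Y = total customers until the fourth success; negative binomial with r=4, p=0.14.
SD(Y) = √[r(1−p)/p²] = √(175.51020) = 13.24803

13.248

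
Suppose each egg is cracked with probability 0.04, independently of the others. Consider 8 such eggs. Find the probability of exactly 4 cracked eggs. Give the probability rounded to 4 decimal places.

0.0002

X ~ Binomial(n=8, p=0.04).
P(X=4) = C(8,4) · p^4 · (1−p)^4
= 70 · 2.56e-06 · 0.84935 = 0.000152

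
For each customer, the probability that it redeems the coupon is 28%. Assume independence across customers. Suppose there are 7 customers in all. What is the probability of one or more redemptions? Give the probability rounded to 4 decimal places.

P(at least one) = 1 − P(none) = 1 − (1 − 0.28)^7
= 1 − 0.100306 = 0.899694

0.8997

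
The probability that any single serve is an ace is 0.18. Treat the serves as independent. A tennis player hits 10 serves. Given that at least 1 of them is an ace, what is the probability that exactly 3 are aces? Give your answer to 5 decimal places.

X ~ Binomial(10, 0.18). Want P(X=3 | X≥1) = P(X=3) / P(X≥1).
P(X=3) = C(10,3)·0.18^3·0.82^7 = 0.1744599
P(X≥1) = 1 − 0.1374480 = 0.8625520
Ratio = 0.1744599 / 0.8625520 = 0.2022602

0.20226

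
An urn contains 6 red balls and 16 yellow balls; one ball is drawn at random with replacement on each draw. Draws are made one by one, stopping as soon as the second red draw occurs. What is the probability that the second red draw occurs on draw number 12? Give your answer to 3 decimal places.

Y = trial on which the second success occurs; negative binomial, r=2, p=0.272727.
P(Y=12) = C(11,1) · p^2 · (1−p)^10
= 11 · 0.07438 · 0.041397 = 0.03387

0.034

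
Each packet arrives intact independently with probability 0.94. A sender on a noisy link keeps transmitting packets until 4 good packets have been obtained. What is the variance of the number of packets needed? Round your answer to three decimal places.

Y = total packets until the fourth success; negative binomial with r=4, p=0.94.
Var(Y) = r(1−p)/p² = 4·0.06 / 0.94² = 0.27162

0.272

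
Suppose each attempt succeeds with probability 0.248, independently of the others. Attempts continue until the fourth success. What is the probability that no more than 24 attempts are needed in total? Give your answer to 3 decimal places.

Finishing within 24 attempts ⇔ at least 4 successes in the first 24. With X ~ Binomial(24, 0.248), P(Y ≤ 24) = 1 − P(X ≤ 3).
  k=0: C(24,0)·0.248^0·0.752^24 = 0.00107
  k=1: C(24,1)·0.248^1·0.752^23 = 0.00847
  k=2: C(24,2)·0.248^2·0.752^22 = 0.03211
  k=3: C(24,3)·0.248^3·0.752^21 = 0.07765
1 − 0.11929 = 0.88071

0.881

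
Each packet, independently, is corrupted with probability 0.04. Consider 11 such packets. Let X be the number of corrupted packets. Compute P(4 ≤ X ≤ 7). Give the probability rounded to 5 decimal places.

0.00067

X ~ Binomial(11, 0.04); P(4 ≤ X ≤ 7) = Σ C(11,k) p^k (1−p)^(11−k) over k:
  k=4: C(11,4)·0.04^4·0.96^7 = 0.0006348
  k=5: C(11,5)·0.04^5·0.96^6 = 0.0000370
  k=6: C(11,6)·0.04^6·0.96^5 = 0.0000015
  k=7: C(11,7)·0.04^7·0.96^4 = 0.0000000
Total = 0.0006734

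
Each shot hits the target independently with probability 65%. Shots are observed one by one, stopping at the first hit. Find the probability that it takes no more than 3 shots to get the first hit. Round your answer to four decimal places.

0.9571

Y = number of shots to the first success; geometric, p = 0.65.
P(Y ≤ 3) = 1 − (1−p)^3 = 1 − 0.042875 = 0.957125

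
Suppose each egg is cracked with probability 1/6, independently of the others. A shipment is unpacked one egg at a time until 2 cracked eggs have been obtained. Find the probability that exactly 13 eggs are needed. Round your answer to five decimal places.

Y = trial on which the second success occurs; negative binomial, r=2, p=0.166667.
P(Y=13) = C(12,1) · p^2 · (1−p)^11
= 12 · 0.027778 · 0.13459 = 0.0448627

0.04486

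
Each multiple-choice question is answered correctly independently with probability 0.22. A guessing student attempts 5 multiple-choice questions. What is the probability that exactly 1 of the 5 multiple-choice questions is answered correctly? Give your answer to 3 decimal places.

X ~ Binomial(n=5, p=0.22).
P(X=1) = C(5,1) · p^1 · (1−p)^4
= 5 · 0.22 · 0.37015 = 0.40717

0.407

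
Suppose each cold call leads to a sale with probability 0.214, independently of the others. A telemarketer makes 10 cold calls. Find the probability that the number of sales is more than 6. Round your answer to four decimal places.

0.0013

X ~ Binomial(10, 0.214); P(X ≥ 7) = Σ C(10,k) p^k (1−p)^(10−k) over k:
  k=7: C(10,7)·0.214^7·0.786^3 = 0.001198
  k=8: C(10,8)·0.214^8·0.786^2 = 0.000122
  k=9: C(10,9)·0.214^9·0.786^1 = 0.000007
  k=10: C(10,10)·0.214^10·0.786^0 = 0.000000
Total = 0.001328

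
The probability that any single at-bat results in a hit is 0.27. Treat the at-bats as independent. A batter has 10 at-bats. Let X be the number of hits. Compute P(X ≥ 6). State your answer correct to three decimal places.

X ~ Binomial(10, 0.27); P(X ≥ 6) = Σ C(10,k) p^k (1−p)^(10−k) over k:
  k=6: C(10,6)·0.27^6·0.73^4 = 0.02310
  k=7: C(10,7)·0.27^7·0.73^3 = 0.00488
  k=8: C(10,8)·0.27^8·0.73^2 = 0.00068
  k=9: C(10,9)·0.27^9·0.73^1 = 0.00006
  k=10: C(10,10)·0.27^10·0.73^0 = 0.00000
Total = 0.02872

0.029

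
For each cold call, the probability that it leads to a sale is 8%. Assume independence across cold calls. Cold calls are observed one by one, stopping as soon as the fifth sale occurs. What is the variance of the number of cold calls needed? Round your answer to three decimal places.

718.750

Y = total cold calls until the fifth success; negative binomial with r=5, p=0.08.
Var(Y) = r(1−p)/p² = 5·0.92 / 0.08² = 718.75000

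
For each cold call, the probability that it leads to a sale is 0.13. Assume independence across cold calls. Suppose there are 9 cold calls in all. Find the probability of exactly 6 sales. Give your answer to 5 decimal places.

X ~ Binomial(n=9, p=0.13).
P(X=6) = C(9,6) · p^6 · (1−p)^3
= 84 · 4.8268e-06 · 0.6585 = 0.0002670

0.00027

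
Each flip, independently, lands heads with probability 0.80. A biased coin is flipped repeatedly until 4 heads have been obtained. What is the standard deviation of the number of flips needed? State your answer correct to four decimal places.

1.1180

Y = total flips until the fourth success; negative binomial with r=4, p=0.80.
SD(Y) = √[r(1−p)/p²] = √(1.250000) = 1.118034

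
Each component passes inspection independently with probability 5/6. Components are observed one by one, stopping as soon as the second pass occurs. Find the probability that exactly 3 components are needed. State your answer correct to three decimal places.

0.231

Y = trial on which the second success occurs; negative binomial, r=2, p=0.833333.
P(Y=3) = C(2,1) · p^2 · (1−p)^1
= 2 · 0.69444 · 0.16667 = 0.23148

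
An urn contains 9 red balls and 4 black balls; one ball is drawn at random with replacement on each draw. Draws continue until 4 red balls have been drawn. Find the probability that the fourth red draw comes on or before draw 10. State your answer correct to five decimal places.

0.98769

Finishing within 10 draws ⇔ at least 4 successes in the first 10. With X ~ Binomial(10, 0.692308), P(Y ≤ 10) = 1 − P(X ≤ 3).
  k=0: C(10,0)·0.692308^0·0.307692^10 = 0.0000076
  k=1: C(10,1)·0.692308^1·0.307692^9 = 0.0001711
  k=2: C(10,2)·0.692308^2·0.307692^8 = 0.0017328
  k=3: C(10,3)·0.692308^3·0.307692^7 = 0.0103967
1 − 0.0123082 = 0.9876918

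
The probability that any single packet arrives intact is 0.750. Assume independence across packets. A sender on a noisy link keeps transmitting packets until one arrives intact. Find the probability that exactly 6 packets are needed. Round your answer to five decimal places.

Geometric (trials to first success), p = 0.75.
P(Y = 6) = (1−p)^5 · p = 0.00097656 · 0.75 = 0.0007324

0.00073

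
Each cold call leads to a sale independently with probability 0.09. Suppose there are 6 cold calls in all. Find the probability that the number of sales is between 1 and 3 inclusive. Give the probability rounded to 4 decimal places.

0.4313

X ~ Binomial(6, 0.09); P(1 ≤ X ≤ 3) = Σ C(6,k) p^k (1−p)^(6−k) over k:
  k=1: C(6,1)·0.09^1·0.91^5 = 0.336977
  k=2: C(6,2)·0.09^2·0.91^4 = 0.083319
  k=3: C(6,3)·0.09^3·0.91^3 = 0.010987
Total = 0.431283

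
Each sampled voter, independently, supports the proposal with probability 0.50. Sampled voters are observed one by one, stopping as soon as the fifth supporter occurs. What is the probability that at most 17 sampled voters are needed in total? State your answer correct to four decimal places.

0.9755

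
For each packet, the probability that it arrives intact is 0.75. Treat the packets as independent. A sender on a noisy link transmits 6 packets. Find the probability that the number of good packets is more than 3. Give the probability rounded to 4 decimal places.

0.8306

X ~ Binomial(6, 0.75); P(X ≥ 4) = Σ C(6,k) p^k (1−p)^(6−k) over k:
  k=4: C(6,4)·0.75^4·0.25^2 = 0.296631
  k=5: C(6,5)·0.75^5·0.25^1 = 0.355957
  k=6: C(6,6)·0.75^6·0.25^0 = 0.177979
Total = 0.830566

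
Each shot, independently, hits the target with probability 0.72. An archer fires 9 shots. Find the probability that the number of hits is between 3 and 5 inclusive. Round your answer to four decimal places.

X ~ Binomial(9, 0.72); P(3 ≤ X ≤ 5) = Σ C(9,k) p^k (1−p)^(9−k) over k:
  k=3: C(9,3)·0.72^3·0.28^6 = 0.015109
  k=4: C(9,4)·0.72^4·0.28^5 = 0.058276
  k=5: C(9,5)·0.72^5·0.28^4 = 0.149853
Total = 0.223238

0.2232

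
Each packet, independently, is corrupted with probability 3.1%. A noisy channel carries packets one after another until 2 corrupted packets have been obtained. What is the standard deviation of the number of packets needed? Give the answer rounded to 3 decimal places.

44.907

Y = total packets until the second success; negative binomial with r=2, p=0.031.
SD(Y) = √[r(1−p)/p²] = √(2016.64932) = 44.90712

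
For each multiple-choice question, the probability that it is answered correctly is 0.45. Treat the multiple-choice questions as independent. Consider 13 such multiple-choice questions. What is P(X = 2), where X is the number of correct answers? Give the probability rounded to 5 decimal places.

X ~ Binomial(n=13, p=0.45).
P(X=2) = C(13,2) · p^2 · (1−p)^11
= 78 · 0.2025 · 0.0013931 = 0.0220044

0.02200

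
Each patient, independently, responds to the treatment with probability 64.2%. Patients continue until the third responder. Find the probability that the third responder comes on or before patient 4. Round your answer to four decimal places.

Finishing within 4 patients ⇔ at least 3 successes in the first 4. With X ~ Binomial(4, 0.642), P(Y ≤ 4) = 1 − P(X ≤ 2).
  k=0: C(4,0)·0.642^0·0.358^4 = 0.016426
  k=1: C(4,1)·0.642^1·0.358^3 = 0.117827
  k=2: C(4,2)·0.642^2·0.358^2 = 0.316948
1 − 0.451200 = 0.548800

0.5488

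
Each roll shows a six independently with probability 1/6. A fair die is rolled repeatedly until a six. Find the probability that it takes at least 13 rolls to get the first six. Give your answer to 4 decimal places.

0.1122

Y = number of rolls to the first success; geometric, p = 0.166667.
P(Y > 12) = P(first 12 all fail) = (1−p)^12 = 0.112157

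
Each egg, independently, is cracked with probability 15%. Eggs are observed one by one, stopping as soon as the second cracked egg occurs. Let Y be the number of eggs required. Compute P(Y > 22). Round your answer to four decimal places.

Needing more than 22 eggs ⇔ fewer than 2 successes in the first 22. With X ~ Binomial(22, 0.15), P(Y > 22) = P(X ≤ 1).
  k=0: C(22,0)·0.15^0·0.85^22 = 0.028004
  k=1: C(22,1)·0.15^1·0.85^21 = 0.108720
P(X ≤ 1) = 0.136724

0.1367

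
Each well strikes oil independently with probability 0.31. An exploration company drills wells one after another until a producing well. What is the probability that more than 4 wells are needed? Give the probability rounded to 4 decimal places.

Y = number of wells to the first success; geometric, p = 0.31.
P(Y > 4) = P(first 4 all fail) = (1−p)^4 = 0.226671

0.2267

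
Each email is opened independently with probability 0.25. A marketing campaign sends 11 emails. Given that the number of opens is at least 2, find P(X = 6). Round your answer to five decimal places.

X ~ Binomial(11, 0.25). Want P(X=6 | X≥2) = P(X=6) / P(X≥2).
P(X=6) = C(11,6)·0.25^6·0.75^5 = 0.0267663
P(X≥2) = 1 − 0.0422351 − 0.1548622 = 0.8029027
Ratio = 0.0267663 / 0.8029027 = 0.0333369

0.03334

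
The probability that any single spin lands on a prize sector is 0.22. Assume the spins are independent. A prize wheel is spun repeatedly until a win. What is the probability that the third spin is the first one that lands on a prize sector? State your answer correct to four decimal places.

0.1338

Geometric (trials to first success), p = 0.22.
P(Y = 3) = (1−p)^2 · p = 0.6084 · 0.22 = 0.133848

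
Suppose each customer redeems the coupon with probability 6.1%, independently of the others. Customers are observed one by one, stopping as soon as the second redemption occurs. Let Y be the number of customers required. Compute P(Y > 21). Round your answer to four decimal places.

0.6305

Needing more than 21 customers ⇔ fewer than 2 successes in the first 21. With X ~ Binomial(21, 0.061), P(Y > 21) = P(X ≤ 1).
  k=0: C(21,0)·0.061^0·0.939^21 = 0.266672
  k=1: C(21,1)·0.061^1·0.939^20 = 0.363799
P(X ≤ 1) = 0.630471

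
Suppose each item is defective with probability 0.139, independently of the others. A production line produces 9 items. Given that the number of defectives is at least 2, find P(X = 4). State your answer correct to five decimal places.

0.06146

X ~ Binomial(9, 0.139). Want P(X=4 | X≥2) = P(X=4) / P(X≥2).
P(X=4) = C(9,4)·0.139^4·0.861^5 = 0.0222559
P(X≥2) = 1 − 0.2600329 − 0.3778179 = 0.3621492
Ratio = 0.0222559 / 0.3621492 = 0.0614551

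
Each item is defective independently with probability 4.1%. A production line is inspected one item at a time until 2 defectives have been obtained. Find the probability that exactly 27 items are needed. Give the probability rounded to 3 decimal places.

0.015

Y = trial on which the second success occurs; negative binomial, r=2, p=0.041.
P(Y=27) = C(26,1) · p^2 · (1−p)^25
= 26 · 0.001681 · 0.35113 = 0.01535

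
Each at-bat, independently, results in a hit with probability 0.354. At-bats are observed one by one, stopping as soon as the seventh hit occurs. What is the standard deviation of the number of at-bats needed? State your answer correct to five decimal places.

6.00706

Y = total at-bats until the seventh success; negative binomial with r=7, p=0.354.
SD(Y) = √[r(1−p)/p²] = √(36.0847777) = 6.0070607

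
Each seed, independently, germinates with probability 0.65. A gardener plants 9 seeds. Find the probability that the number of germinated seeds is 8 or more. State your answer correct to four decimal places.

0.1211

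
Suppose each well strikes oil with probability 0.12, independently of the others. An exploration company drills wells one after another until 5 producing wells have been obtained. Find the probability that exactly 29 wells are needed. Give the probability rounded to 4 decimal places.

0.0237

Y = trial on which the fifth success occurs; negative binomial, r=5, p=0.12.
P(Y=29) = C(28,4) · p^5 · (1−p)^24
= 20475 · 2.4883e-05 · 0.046514 = 0.023698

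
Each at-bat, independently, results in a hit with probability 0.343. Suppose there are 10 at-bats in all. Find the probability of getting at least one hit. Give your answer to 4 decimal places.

P(at least one) = 1 − P(none) = 1 − (1 − 0.343)^10
= 1 − 0.014985 = 0.985015

0.9850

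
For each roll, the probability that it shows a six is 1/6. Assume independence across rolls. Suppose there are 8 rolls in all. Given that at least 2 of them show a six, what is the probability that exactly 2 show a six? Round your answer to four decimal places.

0.6589

X ~ Binomial(8, 0.166667). Want P(X=2 | X≥2) = P(X=2) / P(X≥2).
P(X=2) = C(8,2)·0.166667^2·0.833333^6 = 0.260476
P(X≥2) = 1 − 0.232568 − 0.372109 = 0.395323
Ratio = 0.260476 / 0.395323 = 0.658894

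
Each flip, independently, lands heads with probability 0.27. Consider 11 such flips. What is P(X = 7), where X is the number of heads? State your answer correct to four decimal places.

X ~ Binomial(n=11, p=0.27).
P(X=7) = C(11,7) · p^7 · (1−p)^4
= 330 · 0.0001046 · 0.28398 = 0.009803

0.0098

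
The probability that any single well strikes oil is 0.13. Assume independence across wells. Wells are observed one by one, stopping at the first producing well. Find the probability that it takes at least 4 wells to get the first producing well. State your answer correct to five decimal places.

0.65850

Y = number of wells to the first success; geometric, p = 0.13.
P(Y > 3) = P(first 3 all fail) = (1−p)^3 = 0.6585030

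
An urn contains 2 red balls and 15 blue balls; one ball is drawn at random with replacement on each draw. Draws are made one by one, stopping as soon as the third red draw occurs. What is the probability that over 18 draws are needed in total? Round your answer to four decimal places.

0.6432

Needing more than 18 draws ⇔ fewer than 3 successes in the first 18. With X ~ Binomial(18, 0.117647), P(Y > 18) = P(X ≤ 2).
  k=0: C(18,0)·0.117647^0·0.882353^18 = 0.105090
  k=1: C(18,1)·0.117647^1·0.882353^17 = 0.252216
  k=2: C(18,2)·0.117647^2·0.882353^16 = 0.285845
P(X ≤ 2) = 0.643152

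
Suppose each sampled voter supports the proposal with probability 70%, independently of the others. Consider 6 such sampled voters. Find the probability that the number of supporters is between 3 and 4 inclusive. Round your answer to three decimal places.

0.509

X ~ Binomial(6, 0.70); P(3 ≤ X ≤ 4) = Σ C(6,k) p^k (1−p)^(6−k) over k:
  k=3: C(6,3)·0.70^3·0.30^3 = 0.18522
  k=4: C(6,4)·0.70^4·0.30^2 = 0.32414
Total = 0.50936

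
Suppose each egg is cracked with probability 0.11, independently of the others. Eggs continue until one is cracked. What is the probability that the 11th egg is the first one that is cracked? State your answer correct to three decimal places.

0.034

Geometric (trials to first success), p = 0.11.
P(Y = 11) = (1−p)^10 · p = 0.31182 · 0.11 = 0.03430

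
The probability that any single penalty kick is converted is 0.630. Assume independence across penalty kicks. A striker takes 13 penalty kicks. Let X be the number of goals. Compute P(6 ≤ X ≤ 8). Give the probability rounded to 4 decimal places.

X ~ Binomial(13, 0.63); P(6 ≤ X ≤ 8) = Σ C(13,k) p^k (1−p)^(13−k) over k:
  k=6: C(13,6)·0.63^6·0.37^7 = 0.101853
  k=7: C(13,7)·0.63^7·0.37^6 = 0.173425
  k=8: C(13,8)·0.63^8·0.37^5 = 0.221468
Total = 0.496746

0.4967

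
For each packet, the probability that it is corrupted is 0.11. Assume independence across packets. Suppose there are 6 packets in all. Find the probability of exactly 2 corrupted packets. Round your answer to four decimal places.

X ~ Binomial(n=6, p=0.11).
P(X=2) = C(6,2) · p^2 · (1−p)^4
= 15 · 0.0121 · 0.62742 = 0.113877

0.1139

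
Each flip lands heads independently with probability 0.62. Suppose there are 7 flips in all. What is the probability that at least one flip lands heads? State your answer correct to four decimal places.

0.9989

P(at least one) = 1 − P(none) = 1 − (1 − 0.62)^7
= 1 − 0.001144 = 0.998856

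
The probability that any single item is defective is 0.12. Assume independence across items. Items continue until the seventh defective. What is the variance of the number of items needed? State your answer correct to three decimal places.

427.778

Y = total items until the seventh success; negative binomial with r=7, p=0.12.
Var(Y) = r(1−p)/p² = 7·0.88 / 0.12² = 427.77778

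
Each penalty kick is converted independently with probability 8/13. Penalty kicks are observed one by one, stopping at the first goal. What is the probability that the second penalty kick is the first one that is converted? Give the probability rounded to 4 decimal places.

0.2367

Geometric (trials to first success), p = 0.615385.
P(Y = 2) = (1−p)^1 · p = 0.38462 · 0.615385 = 0.236686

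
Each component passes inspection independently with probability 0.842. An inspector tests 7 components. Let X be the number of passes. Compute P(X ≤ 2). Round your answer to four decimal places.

X ~ Binomial(7, 0.842); P(X ≤ 2) = Σ C(7,k) p^k (1−p)^(7−k) over k:
  k=0: C(7,0)·0.842^0·0.158^7 = 0.000002
  k=1: C(7,1)·0.842^1·0.158^6 = 0.000092
  k=2: C(7,2)·0.842^2·0.158^5 = 0.001466
Total = 0.001560

0.0016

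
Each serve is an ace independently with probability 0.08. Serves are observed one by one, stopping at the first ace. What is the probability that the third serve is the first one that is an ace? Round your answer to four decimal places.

0.0677

Geometric (trials to first success), p = 0.08.
P(Y = 3) = (1−p)^2 · p = 0.8464 · 0.08 = 0.067712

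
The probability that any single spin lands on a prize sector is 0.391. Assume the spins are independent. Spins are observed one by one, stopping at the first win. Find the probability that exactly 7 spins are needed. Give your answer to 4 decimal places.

0.0199

Geometric (trials to first success), p = 0.391.
P(Y = 7) = (1−p)^6 · p = 0.051016 · 0.391 = 0.019947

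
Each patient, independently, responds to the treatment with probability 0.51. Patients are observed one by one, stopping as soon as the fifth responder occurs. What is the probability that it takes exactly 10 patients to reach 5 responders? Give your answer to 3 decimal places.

0.123

Y = trial on which the fifth success occurs; negative binomial, r=5, p=0.51.
P(Y=10) = C(9,4) · p^5 · (1−p)^5
= 126 · 0.034503 · 0.028248 = 0.12280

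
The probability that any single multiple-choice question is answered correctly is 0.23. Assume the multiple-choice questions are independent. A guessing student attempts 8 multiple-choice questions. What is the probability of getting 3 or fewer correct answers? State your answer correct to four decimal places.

0.9120

X ~ Binomial(8, 0.23); P(X ≤ 3) = Σ C(8,k) p^k (1−p)^(8−k) over k:
  k=0: C(8,0)·0.23^0·0.77^8 = 0.123574
  k=1: C(8,1)·0.23^1·0.77^7 = 0.295293
  k=2: C(8,2)·0.23^2·0.77^6 = 0.308715
  k=3: C(8,3)·0.23^3·0.77^5 = 0.184427
Total = 0.912009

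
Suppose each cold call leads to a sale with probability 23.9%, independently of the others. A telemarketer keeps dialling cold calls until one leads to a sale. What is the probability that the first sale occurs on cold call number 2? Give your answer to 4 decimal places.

0.1819

Geometric (trials to first success), p = 0.239.
P(Y = 2) = (1−p)^1 · p = 0.761 · 0.239 = 0.181879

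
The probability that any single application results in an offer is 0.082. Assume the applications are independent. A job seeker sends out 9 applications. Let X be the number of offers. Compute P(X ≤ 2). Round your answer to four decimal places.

0.9682

X ~ Binomial(9, 0.082); P(X ≤ 2) = Σ C(9,k) p^k (1−p)^(9−k) over k:
  k=0: C(9,0)·0.082^0·0.918^9 = 0.463003
  k=1: C(9,1)·0.082^1·0.918^8 = 0.372218
  k=2: C(9,2)·0.082^2·0.918^7 = 0.132993
Total = 0.968215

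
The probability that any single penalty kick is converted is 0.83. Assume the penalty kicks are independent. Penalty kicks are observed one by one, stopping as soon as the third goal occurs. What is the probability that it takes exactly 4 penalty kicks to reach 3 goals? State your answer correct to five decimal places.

0.29161

Y = trial on which the third success occurs; negative binomial, r=3, p=0.83.
P(Y=4) = C(3,2) · p^3 · (1−p)^1
= 3 · 0.57179 · 0.17 = 0.2916114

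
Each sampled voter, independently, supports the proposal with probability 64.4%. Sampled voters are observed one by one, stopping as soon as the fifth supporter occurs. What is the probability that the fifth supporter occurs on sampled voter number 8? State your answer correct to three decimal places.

0.175

Y = trial on which the fifth success occurs; negative binomial, r=5, p=0.644.
P(Y=8) = C(7,4) · p^5 · (1−p)^3
= 35 · 0.11077 · 0.045118 = 0.17492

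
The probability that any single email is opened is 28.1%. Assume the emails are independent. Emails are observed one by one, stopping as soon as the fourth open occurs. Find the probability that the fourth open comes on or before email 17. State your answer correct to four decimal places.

0.7469

Finishing within 17 emails ⇔ at least 4 successes in the first 17. With X ~ Binomial(17, 0.281), P(Y ≤ 17) = 1 − P(X ≤ 3).
  k=0: C(17,0)·0.281^0·0.719^17 = 0.003668
  k=1: C(17,1)·0.281^1·0.719^16 = 0.024368
  k=2: C(17,2)·0.281^2·0.719^15 = 0.076188
  k=3: C(17,3)·0.281^3·0.719^14 = 0.148879
1 − 0.253102 = 0.746898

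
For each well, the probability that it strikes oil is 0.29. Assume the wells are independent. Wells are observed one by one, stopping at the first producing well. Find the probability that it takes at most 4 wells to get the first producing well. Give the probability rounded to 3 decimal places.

Y = number of wells to the first success; geometric, p = 0.29.
P(Y ≤ 4) = 1 − (1−p)^4 = 1 − 0.25412 = 0.74588

0.746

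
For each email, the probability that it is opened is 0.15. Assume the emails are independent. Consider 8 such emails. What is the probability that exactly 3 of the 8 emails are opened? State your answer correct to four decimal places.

0.0839

X ~ Binomial(n=8, p=0.15).
P(X=3) = C(8,3) · p^3 · (1−p)^5
= 56 · 0.003375 · 0.44371 = 0.083860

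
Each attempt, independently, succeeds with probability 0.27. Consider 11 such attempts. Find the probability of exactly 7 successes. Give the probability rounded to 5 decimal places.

0.00980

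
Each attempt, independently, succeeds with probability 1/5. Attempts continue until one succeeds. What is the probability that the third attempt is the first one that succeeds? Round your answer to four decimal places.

Geometric (trials to first success), p = 0.20.
P(Y = 3) = (1−p)^2 · p = 0.64 · 0.20 = 0.128000

0.1280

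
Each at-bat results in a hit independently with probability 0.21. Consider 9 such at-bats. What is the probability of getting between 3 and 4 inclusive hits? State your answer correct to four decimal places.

X ~ Binomial(9, 0.21); P(3 ≤ X ≤ 4) = Σ C(9,k) p^k (1−p)^(9−k) over k:
  k=3: C(9,3)·0.21^3·0.79^6 = 0.189104
  k=4: C(9,4)·0.21^4·0.79^5 = 0.075402
Total = 0.264506

0.2645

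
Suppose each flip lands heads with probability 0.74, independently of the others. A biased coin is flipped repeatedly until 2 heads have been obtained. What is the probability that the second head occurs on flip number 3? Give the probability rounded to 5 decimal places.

Y = trial on which the second success occurs; negative binomial, r=2, p=0.74.
P(Y=3) = C(2,1) · p^2 · (1−p)^1
= 2 · 0.5476 · 0.26 = 0.2847520

0.28475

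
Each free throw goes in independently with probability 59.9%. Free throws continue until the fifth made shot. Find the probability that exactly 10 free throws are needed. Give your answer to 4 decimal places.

Y = trial on which the fifth success occurs; negative binomial, r=5, p=0.599.
P(Y=10) = C(9,4) · p^5 · (1−p)^5
= 126 · 0.077114 · 0.010369 = 0.100746

0.1007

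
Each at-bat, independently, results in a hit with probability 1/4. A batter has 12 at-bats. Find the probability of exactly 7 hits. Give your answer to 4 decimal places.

0.0115

X ~ Binomial(n=12, p=0.25).
P(X=7) = C(12,7) · p^7 · (1−p)^5
= 792 · 6.1035e-05 · 0.2373 = 0.011471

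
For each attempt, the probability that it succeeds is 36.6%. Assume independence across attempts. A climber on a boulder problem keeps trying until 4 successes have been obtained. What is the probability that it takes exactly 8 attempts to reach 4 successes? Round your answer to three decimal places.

Y = trial on which the fourth success occurs; negative binomial, r=4, p=0.366.
P(Y=8) = C(7,3) · p^4 · (1−p)^4
= 35 · 0.017944 · 0.16157 = 0.10147

0.101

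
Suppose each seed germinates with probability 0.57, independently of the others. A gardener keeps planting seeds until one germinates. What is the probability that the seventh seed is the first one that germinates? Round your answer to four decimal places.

0.0036

Geometric (trials to first success), p = 0.57.
P(Y = 7) = (1−p)^6 · p = 0.0063214 · 0.57 = 0.003603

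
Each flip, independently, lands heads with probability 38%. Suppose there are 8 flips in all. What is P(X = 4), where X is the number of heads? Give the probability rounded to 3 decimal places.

X ~ Binomial(n=8, p=0.38).
P(X=4) = C(8,4) · p^4 · (1−p)^4
= 70 · 0.020851 · 0.14776 = 0.21567

0.216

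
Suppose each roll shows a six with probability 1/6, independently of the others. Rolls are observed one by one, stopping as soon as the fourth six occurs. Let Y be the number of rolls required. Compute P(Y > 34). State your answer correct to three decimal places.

Needing more than 34 rolls ⇔ fewer than 4 successes in the first 34. With X ~ Binomial(34, 0.166667), P(Y > 34) = P(X ≤ 3).
  k=0: C(34,0)·0.166667^0·0.833333^34 = 0.00203
  k=1: C(34,1)·0.166667^1·0.833333^33 = 0.01381
  k=2: C(34,2)·0.166667^2·0.833333^32 = 0.04559
  k=3: C(34,3)·0.166667^3·0.833333^31 = 0.09726
P(X ≤ 3) = 0.15869

0.159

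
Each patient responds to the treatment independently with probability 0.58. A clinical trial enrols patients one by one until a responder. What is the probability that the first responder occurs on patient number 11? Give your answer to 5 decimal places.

0.00010

Geometric (trials to first success), p = 0.58.
P(Y = 11) = (1−p)^10 · p = 0.0001708 · 0.58 = 0.0000991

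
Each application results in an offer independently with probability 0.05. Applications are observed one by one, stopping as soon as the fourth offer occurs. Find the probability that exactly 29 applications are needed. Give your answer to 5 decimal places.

0.00568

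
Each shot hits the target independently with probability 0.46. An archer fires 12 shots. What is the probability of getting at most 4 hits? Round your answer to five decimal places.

0.28020

X ~ Binomial(12, 0.46); P(X ≤ 4) = Σ C(12,k) p^k (1−p)^(12−k) over k:
  k=0: C(12,0)·0.46^0·0.54^12 = 0.0006148
  k=1: C(12,1)·0.46^1·0.54^11 = 0.0062845
  k=2: C(12,2)·0.46^2·0.54^10 = 0.0294440
  k=3: C(12,3)·0.46^3·0.54^9 = 0.0836065
  k=4: C(12,4)·0.46^4·0.54^8 = 0.1602458
Total = 0.2801956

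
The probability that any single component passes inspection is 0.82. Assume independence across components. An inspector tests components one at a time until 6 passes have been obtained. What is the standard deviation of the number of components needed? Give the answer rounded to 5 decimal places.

Y = total components until the sixth success; negative binomial with r=6, p=0.82.
SD(Y) = √[r(1−p)/p²] = √(1.6061868) = 1.2673542

1.26735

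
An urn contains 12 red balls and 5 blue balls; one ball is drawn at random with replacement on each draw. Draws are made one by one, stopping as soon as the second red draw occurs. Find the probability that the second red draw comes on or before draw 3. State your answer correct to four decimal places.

Finishing within 3 draws ⇔ at least 2 successes in the first 3. With X ~ Binomial(3, 0.705882), P(Y ≤ 3) = 1 − P(X ≤ 1).
  k=0: C(3,0)·0.705882^0·0.294118^3 = 0.025443
  k=1: C(3,1)·0.705882^1·0.294118^2 = 0.183187
1 − 0.208630 = 0.791370

0.7914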